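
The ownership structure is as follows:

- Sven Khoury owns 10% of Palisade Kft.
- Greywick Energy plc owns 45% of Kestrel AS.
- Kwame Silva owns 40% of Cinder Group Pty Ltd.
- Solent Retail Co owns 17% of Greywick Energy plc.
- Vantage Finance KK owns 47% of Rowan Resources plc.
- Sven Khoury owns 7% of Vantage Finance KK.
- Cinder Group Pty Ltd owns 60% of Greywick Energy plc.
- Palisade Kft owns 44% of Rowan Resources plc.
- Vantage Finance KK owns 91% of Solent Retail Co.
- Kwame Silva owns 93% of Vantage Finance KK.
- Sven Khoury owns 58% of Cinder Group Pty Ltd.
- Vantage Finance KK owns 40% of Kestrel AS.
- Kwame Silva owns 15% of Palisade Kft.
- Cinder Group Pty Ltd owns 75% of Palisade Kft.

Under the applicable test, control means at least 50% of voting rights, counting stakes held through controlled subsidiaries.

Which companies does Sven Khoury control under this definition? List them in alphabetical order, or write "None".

Cinder Group Pty Ltd, Greywick Energy plc, Palisade Kft

Sven holds 58% of Cinder, so Sven controls Cinder.
Sven and Cinder together hold 10% + 75% = 85% of Palisade, so Sven controls Palisade.
Cinder holds 60% of Greywick, so Sven controls Greywick.
No other company's threshold is met.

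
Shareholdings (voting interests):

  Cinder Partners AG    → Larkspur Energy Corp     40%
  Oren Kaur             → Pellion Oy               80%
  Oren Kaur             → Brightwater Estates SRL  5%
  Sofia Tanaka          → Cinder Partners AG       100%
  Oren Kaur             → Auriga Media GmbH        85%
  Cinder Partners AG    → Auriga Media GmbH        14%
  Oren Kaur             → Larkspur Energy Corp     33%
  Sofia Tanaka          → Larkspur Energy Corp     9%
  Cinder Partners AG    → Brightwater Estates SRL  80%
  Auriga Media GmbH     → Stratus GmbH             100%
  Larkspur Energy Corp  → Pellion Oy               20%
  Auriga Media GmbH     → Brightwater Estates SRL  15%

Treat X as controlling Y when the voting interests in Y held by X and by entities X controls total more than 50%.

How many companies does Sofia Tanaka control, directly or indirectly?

2

Sofia holds 100% of Cinder, so Sofia controls Cinder.
Cinder holds 80% of Brightwater, so Sofia controls Brightwater.
No other company's threshold is met.
Sofia controls 2 companies.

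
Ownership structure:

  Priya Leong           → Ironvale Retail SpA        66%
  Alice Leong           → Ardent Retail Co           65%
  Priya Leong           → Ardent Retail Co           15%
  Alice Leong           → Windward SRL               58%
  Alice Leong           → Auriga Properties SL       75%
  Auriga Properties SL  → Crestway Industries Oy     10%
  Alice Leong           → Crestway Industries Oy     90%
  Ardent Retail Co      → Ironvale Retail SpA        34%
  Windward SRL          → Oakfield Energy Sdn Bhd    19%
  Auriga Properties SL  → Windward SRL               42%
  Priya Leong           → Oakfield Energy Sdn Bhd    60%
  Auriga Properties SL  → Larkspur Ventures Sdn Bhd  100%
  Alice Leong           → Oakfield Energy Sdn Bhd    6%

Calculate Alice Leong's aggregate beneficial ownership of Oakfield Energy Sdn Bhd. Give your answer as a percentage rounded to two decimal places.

Alice reaches Oakfield along 3 paths.
Via Windward: 58% × 19% = 11.02%.
Via Auriga → Windward: 75% × 42% × 19% = 5.985%.
Direct stake: 6% = 6%.
Total: 11.02% + 5.985% + 6% = 23.005%.
Rounded: 23.01%.

23.01%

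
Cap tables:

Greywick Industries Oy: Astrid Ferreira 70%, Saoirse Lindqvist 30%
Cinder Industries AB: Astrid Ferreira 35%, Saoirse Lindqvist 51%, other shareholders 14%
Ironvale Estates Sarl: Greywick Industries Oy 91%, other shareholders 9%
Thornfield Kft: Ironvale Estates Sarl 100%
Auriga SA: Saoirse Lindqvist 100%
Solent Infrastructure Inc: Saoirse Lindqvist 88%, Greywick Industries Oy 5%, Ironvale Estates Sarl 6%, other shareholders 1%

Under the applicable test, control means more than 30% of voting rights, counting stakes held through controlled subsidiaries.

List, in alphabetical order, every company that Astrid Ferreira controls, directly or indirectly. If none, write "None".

Cinder Industries AB, Greywick Industries Oy, Ironvale Estates Sarl, Thornfield Kft

Astrid holds 70% of Greywick, so Astrid controls Greywick.
Astrid holds 35% of Cinder, so Astrid controls Cinder.
Greywick holds 91% of Ironvale, so Astrid controls Ironvale.
Ironvale holds 100% of Thornfield, so Astrid controls Thornfield.
No other company's threshold is met.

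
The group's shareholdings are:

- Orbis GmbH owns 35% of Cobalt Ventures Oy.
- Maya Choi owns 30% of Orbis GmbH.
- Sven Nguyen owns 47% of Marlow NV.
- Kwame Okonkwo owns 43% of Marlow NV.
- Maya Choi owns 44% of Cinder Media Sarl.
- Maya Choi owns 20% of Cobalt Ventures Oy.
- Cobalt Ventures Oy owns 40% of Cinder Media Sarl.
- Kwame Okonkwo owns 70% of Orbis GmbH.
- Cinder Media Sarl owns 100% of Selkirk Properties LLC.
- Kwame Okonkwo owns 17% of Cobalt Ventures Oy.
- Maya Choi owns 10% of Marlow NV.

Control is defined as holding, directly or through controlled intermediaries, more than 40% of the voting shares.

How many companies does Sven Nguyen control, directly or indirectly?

1

Sven holds 47% of Marlow, so Sven controls Marlow.
No other company's threshold is met.
Sven controls 1 company.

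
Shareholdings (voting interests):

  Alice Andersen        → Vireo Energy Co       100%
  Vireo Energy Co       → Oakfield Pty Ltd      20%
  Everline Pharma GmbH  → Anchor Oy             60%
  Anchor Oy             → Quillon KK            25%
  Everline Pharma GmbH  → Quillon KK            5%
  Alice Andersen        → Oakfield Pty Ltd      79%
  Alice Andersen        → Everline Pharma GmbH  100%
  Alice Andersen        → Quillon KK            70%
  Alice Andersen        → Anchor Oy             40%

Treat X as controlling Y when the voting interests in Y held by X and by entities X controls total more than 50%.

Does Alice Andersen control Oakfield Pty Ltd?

Yes

Alice holds 100% of Vireo, so Alice controls Vireo.
Alice and Vireo together hold 79% + 20% = 99% of Oakfield, so Alice controls Oakfield.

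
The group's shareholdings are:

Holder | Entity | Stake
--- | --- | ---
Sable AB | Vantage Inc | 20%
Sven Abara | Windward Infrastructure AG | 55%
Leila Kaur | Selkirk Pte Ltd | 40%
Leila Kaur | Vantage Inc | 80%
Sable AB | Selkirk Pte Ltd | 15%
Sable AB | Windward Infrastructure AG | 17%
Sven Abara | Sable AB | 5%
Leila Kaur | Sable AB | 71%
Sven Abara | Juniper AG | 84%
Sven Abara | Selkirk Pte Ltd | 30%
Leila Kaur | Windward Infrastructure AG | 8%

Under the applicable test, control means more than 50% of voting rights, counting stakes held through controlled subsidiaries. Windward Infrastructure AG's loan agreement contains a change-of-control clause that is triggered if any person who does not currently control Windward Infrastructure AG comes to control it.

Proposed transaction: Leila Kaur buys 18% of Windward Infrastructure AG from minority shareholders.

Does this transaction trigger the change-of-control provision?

No

The purchase changes only Leila's holdings, so Leila is the only person who could newly come to control Windward.
Leila holds 71% of Sable, so Leila controls Sable.
Leila and Sable together hold 40% + 15% = 55% of Selkirk, so Leila controls Selkirk.
Leila and Sable together hold 80% + 20% = 100% of Vantage, so Leila controls Vantage.
In Windward, Leila's side holds only 17% + 8% = 25%, not > 50%.
So before the transaction, Leila does not control Windward.
After the purchase, Leila's direct stake in Windward rises to 8% + 18% = 26%.
After the transaction, Leila's side holds 17% + 26% = 43% of Windward, not > 50%, so Leila still does not control Windward.
No new person acquires control, so the clause is not triggered.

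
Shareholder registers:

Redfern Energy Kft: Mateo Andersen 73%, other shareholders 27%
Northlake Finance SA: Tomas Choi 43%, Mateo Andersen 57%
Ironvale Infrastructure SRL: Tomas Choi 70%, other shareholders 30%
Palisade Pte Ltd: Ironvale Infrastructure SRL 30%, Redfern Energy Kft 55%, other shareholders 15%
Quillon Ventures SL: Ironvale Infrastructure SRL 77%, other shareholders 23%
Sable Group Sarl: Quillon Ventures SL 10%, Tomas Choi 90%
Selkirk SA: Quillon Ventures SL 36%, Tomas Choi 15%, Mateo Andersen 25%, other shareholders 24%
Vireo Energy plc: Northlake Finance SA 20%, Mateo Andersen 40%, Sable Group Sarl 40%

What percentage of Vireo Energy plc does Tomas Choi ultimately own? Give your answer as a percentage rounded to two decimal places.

46.76%

Tomas reaches Vireo along 3 paths.
Via Northlake: 43% × 20% = 8.6%.
Via Ironvale → Quillon → Sable: 70% × 77% × 10% × 40% = 2.156%.
Via Sable: 90% × 40% = 36%.
Total: 8.6% + 2.156% + 36% = 46.756%.
Rounded: 46.76%.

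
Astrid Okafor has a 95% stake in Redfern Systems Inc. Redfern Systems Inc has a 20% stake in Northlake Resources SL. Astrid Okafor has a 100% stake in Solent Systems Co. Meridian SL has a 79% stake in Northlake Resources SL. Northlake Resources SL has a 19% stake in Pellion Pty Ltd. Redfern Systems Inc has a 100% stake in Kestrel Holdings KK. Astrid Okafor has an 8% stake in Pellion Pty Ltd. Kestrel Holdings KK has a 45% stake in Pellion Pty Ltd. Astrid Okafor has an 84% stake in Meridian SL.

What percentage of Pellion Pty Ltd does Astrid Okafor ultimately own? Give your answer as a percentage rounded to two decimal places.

66.97%

Astrid reaches Pellion along 4 paths.
Via Redfern → Kestrel: 95% × 100% × 45% = 42.75%.
Direct stake: 8% = 8%.
Via Meridian → Northlake: 84% × 79% × 19% = 12.6084%.
Via Redfern → Northlake: 95% × 20% × 19% = 3.61%.
Total: 42.75% + 8% + 12.6084% + 3.61% = 66.9684%.
Rounded: 66.97%.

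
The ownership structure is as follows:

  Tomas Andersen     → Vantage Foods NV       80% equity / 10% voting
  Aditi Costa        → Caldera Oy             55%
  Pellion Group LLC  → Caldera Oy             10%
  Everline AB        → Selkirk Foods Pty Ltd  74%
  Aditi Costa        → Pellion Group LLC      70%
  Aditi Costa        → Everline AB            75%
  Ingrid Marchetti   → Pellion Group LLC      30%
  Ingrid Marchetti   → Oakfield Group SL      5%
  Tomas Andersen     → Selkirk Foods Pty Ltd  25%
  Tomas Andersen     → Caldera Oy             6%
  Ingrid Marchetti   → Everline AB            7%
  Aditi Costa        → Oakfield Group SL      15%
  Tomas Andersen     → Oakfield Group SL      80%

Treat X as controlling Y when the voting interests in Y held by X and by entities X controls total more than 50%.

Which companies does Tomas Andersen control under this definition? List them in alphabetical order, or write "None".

Tomas holds 80% of Oakfield, so Tomas controls Oakfield.
No other company's threshold is met.

Oakfield Group SL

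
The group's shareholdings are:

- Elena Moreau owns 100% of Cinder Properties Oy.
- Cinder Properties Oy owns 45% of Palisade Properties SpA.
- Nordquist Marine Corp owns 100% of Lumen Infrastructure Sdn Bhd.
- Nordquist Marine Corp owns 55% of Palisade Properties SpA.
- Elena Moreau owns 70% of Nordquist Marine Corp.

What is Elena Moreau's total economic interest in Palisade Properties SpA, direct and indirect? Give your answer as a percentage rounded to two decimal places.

Elena reaches Palisade along 2 paths.
Via Cinder: 100% × 45% = 45%.
Via Nordquist: 70% × 55% = 38.5%.
Total: 45% + 38.5% = 83.5%.
Rounded: 83.50%.

83.50%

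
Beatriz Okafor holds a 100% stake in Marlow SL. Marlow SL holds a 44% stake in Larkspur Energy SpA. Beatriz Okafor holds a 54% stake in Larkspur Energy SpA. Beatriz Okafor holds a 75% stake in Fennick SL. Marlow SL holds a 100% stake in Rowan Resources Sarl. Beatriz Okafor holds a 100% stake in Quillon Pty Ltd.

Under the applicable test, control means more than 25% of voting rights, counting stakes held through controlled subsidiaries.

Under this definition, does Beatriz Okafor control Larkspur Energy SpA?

Yes

Beatriz holds 100% of Marlow, so Beatriz controls Marlow.
Marlow and Beatriz together hold 44% + 54% = 98% of Larkspur, so Beatriz controls Larkspur.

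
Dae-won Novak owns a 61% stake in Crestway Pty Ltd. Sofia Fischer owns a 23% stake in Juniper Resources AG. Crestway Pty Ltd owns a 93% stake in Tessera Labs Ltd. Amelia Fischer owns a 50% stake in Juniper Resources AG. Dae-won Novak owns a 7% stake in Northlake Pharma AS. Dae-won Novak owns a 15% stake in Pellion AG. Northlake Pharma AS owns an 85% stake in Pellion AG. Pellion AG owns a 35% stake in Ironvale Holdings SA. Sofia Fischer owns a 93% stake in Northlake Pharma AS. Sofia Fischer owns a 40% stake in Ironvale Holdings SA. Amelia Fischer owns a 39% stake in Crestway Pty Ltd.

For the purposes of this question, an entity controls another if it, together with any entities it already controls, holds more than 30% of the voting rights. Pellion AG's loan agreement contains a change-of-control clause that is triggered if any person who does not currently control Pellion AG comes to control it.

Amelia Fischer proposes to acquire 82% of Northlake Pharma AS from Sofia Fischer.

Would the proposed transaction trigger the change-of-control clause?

The purchase adds only to Amelia's holdings (Sofia's stake shrinks), so Amelia is the only person who could newly come to control Pellion.
Amelia holds 39% of Crestway, so Amelia controls Crestway.
Crestway holds 93% of Tessera, so Amelia controls Tessera.
Amelia holds 50% of Juniper, so Amelia controls Juniper.
Neither Amelia nor any entity Amelia controls holds any voting interest in Pellion.
So before the transaction, Amelia does not control Pellion.
After the purchase, Amelia holds 82% of Northlake directly, and Sofia's stake falls to 11%.
Amelia holds 82% of Northlake, so Amelia controls Northlake.
Northlake holds 85% of Pellion, so Amelia controls Pellion.
Amelia did not control Pellion before and does after, so the clause is triggered.

Yes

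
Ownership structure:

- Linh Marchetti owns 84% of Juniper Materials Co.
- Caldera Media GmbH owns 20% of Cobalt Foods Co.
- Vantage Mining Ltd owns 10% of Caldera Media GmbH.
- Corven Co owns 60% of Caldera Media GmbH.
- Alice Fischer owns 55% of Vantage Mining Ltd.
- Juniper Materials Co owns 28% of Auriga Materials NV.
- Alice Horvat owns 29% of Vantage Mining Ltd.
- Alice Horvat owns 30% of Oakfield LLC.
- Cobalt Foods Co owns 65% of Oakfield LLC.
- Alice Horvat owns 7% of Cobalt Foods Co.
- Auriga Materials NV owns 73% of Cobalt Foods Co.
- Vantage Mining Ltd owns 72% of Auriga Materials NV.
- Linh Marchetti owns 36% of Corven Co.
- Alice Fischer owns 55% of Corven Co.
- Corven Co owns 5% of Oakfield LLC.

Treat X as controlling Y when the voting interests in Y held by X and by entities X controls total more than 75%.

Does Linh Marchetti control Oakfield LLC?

Linh holds 84% of Juniper, so Linh controls Juniper.
Neither Linh nor any entity Linh controls holds any voting interest in Oakfield.
So Linh does not control Oakfield.

No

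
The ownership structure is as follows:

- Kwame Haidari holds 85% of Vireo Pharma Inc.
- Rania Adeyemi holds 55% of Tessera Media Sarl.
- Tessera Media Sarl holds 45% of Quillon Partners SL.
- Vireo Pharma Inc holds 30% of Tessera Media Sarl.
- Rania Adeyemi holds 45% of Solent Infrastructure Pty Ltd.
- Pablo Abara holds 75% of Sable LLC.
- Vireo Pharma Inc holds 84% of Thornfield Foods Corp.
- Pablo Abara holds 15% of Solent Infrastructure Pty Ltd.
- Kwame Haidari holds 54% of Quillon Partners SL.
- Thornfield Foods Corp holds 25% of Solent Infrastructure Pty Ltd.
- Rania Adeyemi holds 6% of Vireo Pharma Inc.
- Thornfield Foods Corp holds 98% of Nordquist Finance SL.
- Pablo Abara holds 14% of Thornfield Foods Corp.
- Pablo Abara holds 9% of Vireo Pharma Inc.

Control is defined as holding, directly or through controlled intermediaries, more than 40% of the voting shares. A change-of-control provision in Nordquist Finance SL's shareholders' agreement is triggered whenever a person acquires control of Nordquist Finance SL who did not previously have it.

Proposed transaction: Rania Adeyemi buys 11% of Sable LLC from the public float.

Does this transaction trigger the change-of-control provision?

No

The purchase changes only Rania's holdings, so Rania is the only person who could newly come to control Nordquist.
Rania holds 55% of Tessera, so Rania controls Tessera.
Tessera holds 45% of Quillon, so Rania controls Quillon.
Rania holds 45% of Solent, so Rania controls Solent.
Neither Rania nor any entity Rania controls holds any voting interest in Nordquist.
So before the transaction, Rania does not control Nordquist.
After the purchase, Rania holds 11% of Sable directly.
Rania's side now holds 11% of Sable, not > 40%, so Rania still does not control Sable.
After the transaction, neither Rania nor any entity Rania controls holds a voting interest in Nordquist, so Rania still does not control it.
No new person acquires control, so the clause is not triggered.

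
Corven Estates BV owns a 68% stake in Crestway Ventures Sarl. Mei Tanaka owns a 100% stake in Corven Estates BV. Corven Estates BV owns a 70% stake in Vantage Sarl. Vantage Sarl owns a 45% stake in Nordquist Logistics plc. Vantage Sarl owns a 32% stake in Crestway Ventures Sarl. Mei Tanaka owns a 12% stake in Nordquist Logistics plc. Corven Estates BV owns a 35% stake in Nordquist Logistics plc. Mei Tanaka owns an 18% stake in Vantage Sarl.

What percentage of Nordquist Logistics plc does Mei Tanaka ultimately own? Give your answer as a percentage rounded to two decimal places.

Mei reaches Nordquist along 4 paths.
Via Corven → Vantage: 100% × 70% × 45% = 31.5%.
Via Vantage: 18% × 45% = 8.1%.
Via Corven: 100% × 35% = 35%.
Direct stake: 12% = 12%.
Total: 31.5% + 8.1% + 35% + 12% = 86.6%.
Rounded: 86.60%.

86.60%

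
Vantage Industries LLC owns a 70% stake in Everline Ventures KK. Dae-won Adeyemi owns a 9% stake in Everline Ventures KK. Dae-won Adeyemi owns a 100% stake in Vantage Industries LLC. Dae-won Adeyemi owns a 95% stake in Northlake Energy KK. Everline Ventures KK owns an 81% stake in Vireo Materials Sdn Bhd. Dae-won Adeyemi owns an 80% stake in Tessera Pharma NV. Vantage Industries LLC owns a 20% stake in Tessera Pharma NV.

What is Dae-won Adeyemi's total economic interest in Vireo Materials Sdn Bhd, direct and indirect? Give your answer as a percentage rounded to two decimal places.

Dae-won reaches Vireo along 2 paths.
Via Vantage → Everline: 100% × 70% × 81% = 56.7%.
Via Everline: 9% × 81% = 7.29%.
Total: 56.7% + 7.29% = 63.99%.

63.99%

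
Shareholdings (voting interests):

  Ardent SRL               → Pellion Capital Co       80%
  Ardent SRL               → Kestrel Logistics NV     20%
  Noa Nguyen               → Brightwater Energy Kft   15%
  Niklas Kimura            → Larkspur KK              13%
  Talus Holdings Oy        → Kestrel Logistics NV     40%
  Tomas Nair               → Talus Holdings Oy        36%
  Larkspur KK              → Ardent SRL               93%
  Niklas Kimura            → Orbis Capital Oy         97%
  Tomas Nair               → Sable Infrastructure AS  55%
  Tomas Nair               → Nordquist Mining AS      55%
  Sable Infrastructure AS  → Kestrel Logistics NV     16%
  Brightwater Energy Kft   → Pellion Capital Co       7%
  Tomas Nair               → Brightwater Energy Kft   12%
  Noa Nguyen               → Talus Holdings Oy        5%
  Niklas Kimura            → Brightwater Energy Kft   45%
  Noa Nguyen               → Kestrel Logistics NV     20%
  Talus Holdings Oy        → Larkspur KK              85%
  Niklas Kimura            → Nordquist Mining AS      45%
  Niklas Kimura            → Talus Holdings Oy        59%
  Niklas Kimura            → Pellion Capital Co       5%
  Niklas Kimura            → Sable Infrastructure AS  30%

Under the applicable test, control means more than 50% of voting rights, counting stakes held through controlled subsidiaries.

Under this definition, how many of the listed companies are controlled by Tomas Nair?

Tomas holds 55% of Sable, so Tomas controls Sable.
Tomas holds 55% of Nordquist, so Tomas controls Nordquist.
No other company's threshold is met.
Tomas controls 2 companies.

2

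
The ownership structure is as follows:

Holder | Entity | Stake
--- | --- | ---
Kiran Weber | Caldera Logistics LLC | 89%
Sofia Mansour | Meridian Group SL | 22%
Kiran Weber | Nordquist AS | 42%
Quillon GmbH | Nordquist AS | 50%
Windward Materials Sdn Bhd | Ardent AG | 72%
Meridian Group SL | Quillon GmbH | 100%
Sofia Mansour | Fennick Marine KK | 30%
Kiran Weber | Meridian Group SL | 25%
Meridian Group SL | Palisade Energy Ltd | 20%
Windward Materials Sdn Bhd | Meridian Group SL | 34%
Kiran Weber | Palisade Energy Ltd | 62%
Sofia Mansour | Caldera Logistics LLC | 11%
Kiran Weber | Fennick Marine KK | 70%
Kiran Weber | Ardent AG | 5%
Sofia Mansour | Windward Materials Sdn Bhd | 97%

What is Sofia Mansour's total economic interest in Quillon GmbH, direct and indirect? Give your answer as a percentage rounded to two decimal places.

Sofia reaches Quillon along 2 paths.
Via Meridian: 22% × 100% = 22%.
Via Windward → Meridian: 97% × 34% × 100% = 32.98%.
Total: 22% + 32.98% = 54.98%.

54.98%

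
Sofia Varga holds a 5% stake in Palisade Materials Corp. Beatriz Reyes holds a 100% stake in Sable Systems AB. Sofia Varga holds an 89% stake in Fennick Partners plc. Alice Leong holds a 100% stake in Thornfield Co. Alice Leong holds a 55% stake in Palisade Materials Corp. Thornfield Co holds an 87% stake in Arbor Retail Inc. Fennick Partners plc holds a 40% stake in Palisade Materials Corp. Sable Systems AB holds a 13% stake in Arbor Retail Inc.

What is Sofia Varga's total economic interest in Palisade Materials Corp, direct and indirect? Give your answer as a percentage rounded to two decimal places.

Sofia reaches Palisade along 2 paths.
Via Fennick: 89% × 40% = 35.6%.
Direct stake: 5% = 5%.
Total: 35.6% + 5% = 40.6%.
Rounded: 40.60%.

40.60%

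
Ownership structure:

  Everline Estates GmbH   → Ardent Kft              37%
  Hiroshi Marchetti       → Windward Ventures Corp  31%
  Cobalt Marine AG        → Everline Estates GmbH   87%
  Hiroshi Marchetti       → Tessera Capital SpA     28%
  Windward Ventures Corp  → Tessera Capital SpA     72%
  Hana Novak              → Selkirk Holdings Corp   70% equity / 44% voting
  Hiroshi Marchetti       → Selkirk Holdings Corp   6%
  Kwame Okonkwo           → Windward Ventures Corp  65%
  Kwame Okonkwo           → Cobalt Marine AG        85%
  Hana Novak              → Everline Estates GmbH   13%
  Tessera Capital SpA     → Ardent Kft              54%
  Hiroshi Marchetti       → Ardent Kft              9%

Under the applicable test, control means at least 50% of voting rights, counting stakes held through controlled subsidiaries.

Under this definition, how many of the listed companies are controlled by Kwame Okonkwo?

Kwame holds 65% of Windward, so Kwame controls Windward.
Kwame holds 85% of Cobalt, so Kwame controls Cobalt.
Cobalt holds 87% of Everline, so Kwame controls Everline.
Windward holds 72% of Tessera, so Kwame controls Tessera.
Tessera and Everline together hold 54% + 37% = 91% of Ardent, so Kwame controls Ardent.
No other company's threshold is met.
Kwame controls 5 companies.

5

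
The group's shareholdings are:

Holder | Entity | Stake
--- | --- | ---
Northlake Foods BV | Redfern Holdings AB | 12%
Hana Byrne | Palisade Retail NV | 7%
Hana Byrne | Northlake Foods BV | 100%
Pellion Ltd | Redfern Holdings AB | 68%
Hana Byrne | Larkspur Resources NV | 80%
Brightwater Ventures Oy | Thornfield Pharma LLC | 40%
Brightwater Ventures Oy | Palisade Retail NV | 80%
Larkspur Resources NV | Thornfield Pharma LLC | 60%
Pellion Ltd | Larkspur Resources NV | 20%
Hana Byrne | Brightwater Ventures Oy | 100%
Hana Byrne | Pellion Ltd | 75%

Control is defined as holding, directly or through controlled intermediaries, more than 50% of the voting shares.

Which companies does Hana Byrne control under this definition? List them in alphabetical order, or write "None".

Brightwater Ventures Oy, Larkspur Resources NV, Northlake Foods BV, Palisade Retail NV, Pellion Ltd, Redfern Holdings AB, Thornfield Pharma LLC

Hana holds 75% of Pellion, so Hana controls Pellion.
Hana holds 100% of Northlake, so Hana controls Northlake.
Hana and Pellion together hold 80% + 20% = 100% of Larkspur, so Hana controls Larkspur.
Hana holds 100% of Brightwater, so Hana controls Brightwater.
Pellion and Northlake together hold 68% + 12% = 80% of Redfern, so Hana controls Redfern.
Larkspur and Brightwater together hold 60% + 40% = 100% of Thornfield, so Hana controls Thornfield.
Brightwater and Hana together hold 80% + 7% = 87% of Palisade, so Hana controls Palisade.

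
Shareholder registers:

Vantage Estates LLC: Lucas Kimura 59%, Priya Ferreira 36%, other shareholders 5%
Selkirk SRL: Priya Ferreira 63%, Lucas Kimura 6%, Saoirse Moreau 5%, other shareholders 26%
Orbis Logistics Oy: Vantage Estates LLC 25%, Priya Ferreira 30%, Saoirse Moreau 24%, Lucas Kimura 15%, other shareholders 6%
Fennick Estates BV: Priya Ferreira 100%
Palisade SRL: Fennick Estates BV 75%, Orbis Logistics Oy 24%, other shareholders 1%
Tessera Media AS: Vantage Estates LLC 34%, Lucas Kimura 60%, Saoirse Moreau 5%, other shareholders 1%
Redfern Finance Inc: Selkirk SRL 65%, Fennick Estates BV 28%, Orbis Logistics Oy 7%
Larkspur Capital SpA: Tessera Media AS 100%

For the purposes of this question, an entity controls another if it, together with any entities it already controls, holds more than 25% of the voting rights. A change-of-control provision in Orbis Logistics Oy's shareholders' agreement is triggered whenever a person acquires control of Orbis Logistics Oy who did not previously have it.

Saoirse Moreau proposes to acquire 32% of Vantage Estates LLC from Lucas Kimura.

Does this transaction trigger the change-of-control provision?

Yes

The purchase adds only to Saoirse's holdings (Lucas's stake shrinks), so Saoirse is the only person who could newly come to control Orbis.
Saoirse's largest direct stake is 24% in Orbis, which does not meet the threshold, so Saoirse controls no company.
In Orbis, Saoirse's side holds only 24%, not > 25%.
So before the transaction, Saoirse does not control Orbis.
After the purchase, Saoirse holds 32% of Vantage directly, and Lucas's stake falls to 27%.
Saoirse holds 32% of Vantage, so Saoirse controls Vantage.
Vantage and Saoirse together hold 25% + 24% = 49% of Orbis, so Saoirse controls Orbis.
Saoirse did not control Orbis before and does after, so the clause is triggered.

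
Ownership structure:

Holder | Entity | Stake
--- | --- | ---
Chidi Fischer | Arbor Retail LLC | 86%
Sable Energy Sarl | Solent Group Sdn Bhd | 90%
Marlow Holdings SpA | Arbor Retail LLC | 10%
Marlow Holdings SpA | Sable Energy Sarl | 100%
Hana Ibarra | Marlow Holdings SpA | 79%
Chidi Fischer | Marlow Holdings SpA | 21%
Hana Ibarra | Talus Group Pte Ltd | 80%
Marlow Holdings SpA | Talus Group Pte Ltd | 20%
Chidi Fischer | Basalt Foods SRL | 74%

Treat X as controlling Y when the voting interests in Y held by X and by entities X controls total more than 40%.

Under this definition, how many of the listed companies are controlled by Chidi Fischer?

Chidi holds 74% of Basalt, so Chidi controls Basalt.
Chidi holds 86% of Arbor, so Chidi controls Arbor.
No other company's threshold is met.
Chidi controls 2 companies.

2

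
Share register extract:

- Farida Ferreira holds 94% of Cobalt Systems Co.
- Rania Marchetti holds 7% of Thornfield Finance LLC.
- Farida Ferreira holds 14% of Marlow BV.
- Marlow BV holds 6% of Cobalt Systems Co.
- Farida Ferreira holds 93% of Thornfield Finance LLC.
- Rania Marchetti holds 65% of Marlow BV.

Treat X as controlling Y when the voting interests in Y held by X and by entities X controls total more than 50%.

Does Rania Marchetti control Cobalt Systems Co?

No

Rania holds 65% of Marlow, so Rania controls Marlow.
In Cobalt, Rania's side holds only 6%, not > 50%.
So Rania does not control Cobalt.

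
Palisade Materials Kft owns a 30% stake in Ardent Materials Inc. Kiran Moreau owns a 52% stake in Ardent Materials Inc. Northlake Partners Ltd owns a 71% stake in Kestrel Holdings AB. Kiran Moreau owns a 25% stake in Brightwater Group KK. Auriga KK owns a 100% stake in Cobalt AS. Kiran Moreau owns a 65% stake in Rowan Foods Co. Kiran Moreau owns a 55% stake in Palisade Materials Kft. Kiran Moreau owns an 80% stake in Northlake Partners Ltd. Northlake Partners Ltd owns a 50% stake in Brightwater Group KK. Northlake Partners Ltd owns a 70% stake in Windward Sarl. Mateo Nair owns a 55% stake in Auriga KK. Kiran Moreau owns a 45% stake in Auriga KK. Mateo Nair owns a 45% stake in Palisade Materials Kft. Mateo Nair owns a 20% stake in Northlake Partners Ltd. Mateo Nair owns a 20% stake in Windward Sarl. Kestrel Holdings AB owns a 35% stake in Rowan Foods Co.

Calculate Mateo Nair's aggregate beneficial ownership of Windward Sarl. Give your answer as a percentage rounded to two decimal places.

Mateo reaches Windward along 2 paths.
Via Northlake: 20% × 70% = 14%.
Direct stake: 20% = 20%.
Total: 14% + 20% = 34%.
Rounded: 34.00%.

34.00%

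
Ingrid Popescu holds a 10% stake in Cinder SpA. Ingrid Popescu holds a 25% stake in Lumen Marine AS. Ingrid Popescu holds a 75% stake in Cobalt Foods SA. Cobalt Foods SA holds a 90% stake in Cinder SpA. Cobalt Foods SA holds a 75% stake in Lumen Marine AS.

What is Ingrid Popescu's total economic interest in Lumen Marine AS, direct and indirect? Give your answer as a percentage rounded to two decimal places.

Ingrid reaches Lumen along 2 paths.
Via Cobalt: 75% × 75% = 56.25%.
Direct stake: 25% = 25%.
Total: 56.25% + 25% = 81.25%.

81.25%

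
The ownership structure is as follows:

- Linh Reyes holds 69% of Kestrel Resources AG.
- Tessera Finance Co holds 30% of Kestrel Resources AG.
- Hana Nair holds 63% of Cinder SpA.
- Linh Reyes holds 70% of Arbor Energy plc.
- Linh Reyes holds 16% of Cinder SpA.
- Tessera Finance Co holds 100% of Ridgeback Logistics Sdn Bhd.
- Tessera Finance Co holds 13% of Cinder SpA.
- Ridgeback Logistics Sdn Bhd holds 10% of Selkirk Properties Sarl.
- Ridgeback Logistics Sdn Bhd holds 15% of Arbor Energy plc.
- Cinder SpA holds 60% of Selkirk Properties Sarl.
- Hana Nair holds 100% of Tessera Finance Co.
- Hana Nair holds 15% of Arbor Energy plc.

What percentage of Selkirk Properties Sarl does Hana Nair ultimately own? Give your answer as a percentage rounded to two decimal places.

Hana reaches Selkirk along 3 paths.
Via Cinder: 63% × 60% = 37.8%.
Via Tessera → Cinder: 100% × 13% × 60% = 7.8%.
Via Tessera → Ridgeback: 100% × 100% × 10% = 10%.
Total: 37.8% + 7.8% + 10% = 55.6%.
Rounded: 55.60%.

55.60%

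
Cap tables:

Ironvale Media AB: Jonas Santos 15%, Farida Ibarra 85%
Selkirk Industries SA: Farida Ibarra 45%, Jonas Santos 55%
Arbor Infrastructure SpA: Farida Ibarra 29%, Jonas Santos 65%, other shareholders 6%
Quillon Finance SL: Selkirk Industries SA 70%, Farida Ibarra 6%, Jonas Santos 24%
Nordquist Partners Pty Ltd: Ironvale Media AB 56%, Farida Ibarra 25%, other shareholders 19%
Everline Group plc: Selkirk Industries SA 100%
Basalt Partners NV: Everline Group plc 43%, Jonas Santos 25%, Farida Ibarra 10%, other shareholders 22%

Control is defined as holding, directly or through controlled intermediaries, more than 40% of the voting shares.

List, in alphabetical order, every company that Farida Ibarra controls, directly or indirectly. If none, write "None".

Farida holds 85% of Ironvale, so Farida controls Ironvale.
Farida holds 45% of Selkirk, so Farida controls Selkirk.
Selkirk and Farida together hold 70% + 6% = 76% of Quillon, so Farida controls Quillon.
Ironvale and Farida together hold 56% + 25% = 81% of Nordquist, so Farida controls Nordquist.
Selkirk holds 100% of Everline, so Farida controls Everline.
Everline and Farida together hold 43% + 10% = 53% of Basalt, so Farida controls Basalt.
No other company's threshold is met.

Basalt Partners NV, Everline Group plc, Ironvale Media AB, Nordquist Partners Pty Ltd, Quillon Finance SL, Selkirk Industries SA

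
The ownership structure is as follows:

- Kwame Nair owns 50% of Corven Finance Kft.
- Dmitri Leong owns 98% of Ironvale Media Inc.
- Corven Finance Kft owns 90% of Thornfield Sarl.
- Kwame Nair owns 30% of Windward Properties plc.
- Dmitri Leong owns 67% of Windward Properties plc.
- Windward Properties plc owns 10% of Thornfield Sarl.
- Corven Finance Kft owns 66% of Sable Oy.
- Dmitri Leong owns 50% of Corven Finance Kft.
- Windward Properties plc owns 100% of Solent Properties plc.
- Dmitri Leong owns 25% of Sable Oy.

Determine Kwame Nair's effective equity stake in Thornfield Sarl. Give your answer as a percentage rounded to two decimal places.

Kwame reaches Thornfield along 2 paths.
Via Windward: 30% × 10% = 3%.
Via Corven: 50% × 90% = 45%.
Total: 3% + 45% = 48%.
Rounded: 48.00%.

48.00%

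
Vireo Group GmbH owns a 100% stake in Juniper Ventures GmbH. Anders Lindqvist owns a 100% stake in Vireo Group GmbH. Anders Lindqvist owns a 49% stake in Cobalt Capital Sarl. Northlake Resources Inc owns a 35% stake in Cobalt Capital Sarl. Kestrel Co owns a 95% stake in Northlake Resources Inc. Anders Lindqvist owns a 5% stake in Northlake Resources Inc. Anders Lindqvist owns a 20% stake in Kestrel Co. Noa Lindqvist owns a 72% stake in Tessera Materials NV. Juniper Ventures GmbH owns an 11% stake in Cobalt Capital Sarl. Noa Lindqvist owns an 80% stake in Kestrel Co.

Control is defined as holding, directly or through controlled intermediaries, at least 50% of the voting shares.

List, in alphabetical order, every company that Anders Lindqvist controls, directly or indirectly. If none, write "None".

Anders holds 100% of Vireo, so Anders controls Vireo.
Vireo holds 100% of Juniper, so Anders controls Juniper.
Anders and Juniper together hold 49% + 11% = 60% of Cobalt, so Anders controls Cobalt.
No other company's threshold is met.

Cobalt Capital Sarl, Juniper Ventures GmbH, Vireo Group GmbH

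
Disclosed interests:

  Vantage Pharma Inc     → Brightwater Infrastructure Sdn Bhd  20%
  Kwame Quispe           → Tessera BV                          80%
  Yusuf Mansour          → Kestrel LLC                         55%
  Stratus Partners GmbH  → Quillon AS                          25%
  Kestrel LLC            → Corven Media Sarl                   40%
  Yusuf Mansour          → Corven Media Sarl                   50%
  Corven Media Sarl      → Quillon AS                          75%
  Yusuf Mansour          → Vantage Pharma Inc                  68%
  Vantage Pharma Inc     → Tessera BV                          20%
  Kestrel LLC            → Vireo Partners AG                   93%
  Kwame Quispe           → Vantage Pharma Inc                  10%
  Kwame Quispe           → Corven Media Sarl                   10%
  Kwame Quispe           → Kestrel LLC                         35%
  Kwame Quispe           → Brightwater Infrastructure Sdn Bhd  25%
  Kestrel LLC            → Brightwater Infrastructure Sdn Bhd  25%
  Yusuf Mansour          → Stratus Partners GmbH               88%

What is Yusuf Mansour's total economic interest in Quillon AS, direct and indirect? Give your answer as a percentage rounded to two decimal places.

Yusuf reaches Quillon along 3 paths.
Via Kestrel → Corven: 55% × 40% × 75% = 16.5%.
Via Corven: 50% × 75% = 37.5%.
Via Stratus: 88% × 25% = 22%.
Total: 16.5% + 37.5% + 22% = 76%.
Rounded: 76.00%.

76.00%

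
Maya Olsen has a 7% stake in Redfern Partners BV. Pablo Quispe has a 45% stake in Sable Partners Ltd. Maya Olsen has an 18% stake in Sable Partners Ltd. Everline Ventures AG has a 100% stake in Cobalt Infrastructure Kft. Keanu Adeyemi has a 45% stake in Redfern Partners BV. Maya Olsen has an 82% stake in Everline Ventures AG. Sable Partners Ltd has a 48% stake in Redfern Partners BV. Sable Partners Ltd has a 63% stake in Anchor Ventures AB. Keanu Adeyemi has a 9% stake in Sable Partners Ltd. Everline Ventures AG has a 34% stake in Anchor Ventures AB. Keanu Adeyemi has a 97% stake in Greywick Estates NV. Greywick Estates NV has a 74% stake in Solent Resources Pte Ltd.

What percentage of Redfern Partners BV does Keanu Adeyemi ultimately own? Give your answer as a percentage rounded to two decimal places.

Keanu reaches Redfern along 2 paths.
Direct stake: 45% = 45%.
Via Sable: 9% × 48% = 4.32%.
Total: 45% + 4.32% = 49.32%.

49.32%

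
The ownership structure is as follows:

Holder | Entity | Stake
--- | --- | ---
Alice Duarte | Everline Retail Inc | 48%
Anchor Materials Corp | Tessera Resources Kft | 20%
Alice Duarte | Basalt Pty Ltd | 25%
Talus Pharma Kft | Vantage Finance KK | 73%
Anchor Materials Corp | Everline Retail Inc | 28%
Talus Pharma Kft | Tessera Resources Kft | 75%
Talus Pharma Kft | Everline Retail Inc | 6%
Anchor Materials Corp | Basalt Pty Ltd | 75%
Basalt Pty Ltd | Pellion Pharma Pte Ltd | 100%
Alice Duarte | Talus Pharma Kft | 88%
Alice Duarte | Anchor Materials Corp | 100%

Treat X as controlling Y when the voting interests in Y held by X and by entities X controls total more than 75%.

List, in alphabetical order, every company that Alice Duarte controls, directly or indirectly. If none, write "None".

Alice holds 100% of Anchor, so Alice controls Anchor.
Alice holds 88% of Talus, so Alice controls Talus.
Anchor and Alice and Talus together hold 28% + 48% + 6% = 82% of Everline, so Alice controls Everline.
Alice and Anchor together hold 25% + 75% = 100% of Basalt, so Alice controls Basalt.
Anchor and Talus together hold 20% + 75% = 95% of Tessera, so Alice controls Tessera.
Basalt holds 100% of Pellion, so Alice controls Pellion.
No other company's threshold is met.

Anchor Materials Corp, Basalt Pty Ltd, Everline Retail Inc, Pellion Pharma Pte Ltd, Talus Pharma Kft, Tessera Resources Kft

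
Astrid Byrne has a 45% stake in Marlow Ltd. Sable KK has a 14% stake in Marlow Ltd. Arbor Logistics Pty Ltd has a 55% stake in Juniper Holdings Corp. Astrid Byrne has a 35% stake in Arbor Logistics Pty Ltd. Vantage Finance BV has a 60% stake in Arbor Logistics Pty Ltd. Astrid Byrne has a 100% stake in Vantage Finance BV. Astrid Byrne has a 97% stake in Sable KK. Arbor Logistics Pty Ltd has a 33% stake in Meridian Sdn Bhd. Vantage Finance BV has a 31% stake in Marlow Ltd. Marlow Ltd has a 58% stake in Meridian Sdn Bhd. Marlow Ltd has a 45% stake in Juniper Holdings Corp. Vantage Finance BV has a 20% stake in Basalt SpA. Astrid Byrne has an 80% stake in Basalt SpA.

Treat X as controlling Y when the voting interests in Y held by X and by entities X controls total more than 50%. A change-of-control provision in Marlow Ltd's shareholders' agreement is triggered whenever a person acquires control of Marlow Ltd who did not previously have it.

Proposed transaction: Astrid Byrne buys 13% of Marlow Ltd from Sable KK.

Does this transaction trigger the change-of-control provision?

No

The purchase adds only to Astrid's holdings (Sable's stake shrinks), so Astrid is the only person who could newly come to control Marlow.
Astrid holds 97% of Sable, so Astrid controls Sable.
Astrid holds 100% of Vantage, so Astrid controls Vantage.
Vantage and Astrid and Sable together hold 31% + 45% + 14% = 90% of Marlow, so Astrid controls Marlow.
So Astrid already controls Marlow before the transaction.
After the purchase, Astrid's direct stake in Marlow rises to 45% + 13% = 58%, and Sable's stake falls to 1%.
Astrid controlled Marlow already, so this is not a new person acquiring control; every other person's position is unchanged or reduced.
No new person acquires control, so the clause is not triggered.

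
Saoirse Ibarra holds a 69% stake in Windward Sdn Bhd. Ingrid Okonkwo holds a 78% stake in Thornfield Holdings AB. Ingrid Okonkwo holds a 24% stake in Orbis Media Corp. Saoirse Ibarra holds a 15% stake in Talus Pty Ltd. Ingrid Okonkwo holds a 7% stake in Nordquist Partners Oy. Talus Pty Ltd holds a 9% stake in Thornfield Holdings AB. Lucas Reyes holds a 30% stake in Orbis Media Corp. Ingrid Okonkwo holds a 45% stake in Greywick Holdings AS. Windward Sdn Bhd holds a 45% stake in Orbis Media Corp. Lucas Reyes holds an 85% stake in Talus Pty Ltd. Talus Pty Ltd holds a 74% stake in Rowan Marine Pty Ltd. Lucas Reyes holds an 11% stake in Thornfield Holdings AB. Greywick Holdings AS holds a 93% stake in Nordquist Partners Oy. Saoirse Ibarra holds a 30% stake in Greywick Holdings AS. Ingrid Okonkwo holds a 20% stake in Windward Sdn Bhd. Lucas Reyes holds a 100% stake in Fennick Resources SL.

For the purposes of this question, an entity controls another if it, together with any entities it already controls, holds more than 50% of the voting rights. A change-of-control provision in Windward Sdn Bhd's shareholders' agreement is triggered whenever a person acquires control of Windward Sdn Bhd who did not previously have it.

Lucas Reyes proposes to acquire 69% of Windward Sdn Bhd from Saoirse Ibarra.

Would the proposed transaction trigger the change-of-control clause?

The purchase adds only to Lucas's holdings (Saoirse's stake shrinks), so Lucas is the only person who could newly come to control Windward.
Lucas holds 85% of Talus, so Lucas controls Talus.
Talus holds 74% of Rowan, so Lucas controls Rowan.
Lucas holds 100% of Fennick, so Lucas controls Fennick.
Neither Lucas nor any entity Lucas controls holds any voting interest in Windward.
So before the transaction, Lucas does not control Windward.
After the purchase, Lucas holds 69% of Windward directly, and Saoirse's stake falls to 0%.
Lucas holds 69% of Windward, so Lucas controls Windward.
Lucas did not control Windward before and does after, so the clause is triggered.

Yes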